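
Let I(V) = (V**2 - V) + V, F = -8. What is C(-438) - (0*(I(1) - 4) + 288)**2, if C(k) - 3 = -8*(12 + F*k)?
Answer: -111069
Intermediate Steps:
I(V) = V**2
C(k) = -93 + 64*k (C(k) = 3 - 8*(12 - 8*k) = 3 + (-96 + 64*k) = -93 + 64*k)
C(-438) - (0*(I(1) - 4) + 288)**2 = (-93 + 64*(-438)) - (0*(1**2 - 4) + 288)**2 = (-93 - 28032) - (0*(1 - 4) + 288)**2 = -28125 - (0*(-3) + 288)**2 = -28125 - (0 + 288)**2 = -28125 - 1*288**2 = -28125 - 1*82944 = -28125 - 82944 = -111069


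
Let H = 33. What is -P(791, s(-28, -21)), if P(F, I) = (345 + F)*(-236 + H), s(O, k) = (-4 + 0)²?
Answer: 230608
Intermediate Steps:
s(O, k) = 16 (s(O, k) = (-4)² = 16)
P(F, I) = -70035 - 203*F (P(F, I) = (345 + F)*(-236 + 33) = (345 + F)*(-203) = -70035 - 203*F)
-P(791, s(-28, -21)) = -(-70035 - 203*791) = -(-70035 - 160573) = -1*(-230608) = 230608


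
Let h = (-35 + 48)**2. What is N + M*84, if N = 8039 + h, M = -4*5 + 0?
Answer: 6528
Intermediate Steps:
h = 169 (h = 13**2 = 169)
M = -20 (M = -20 + 0 = -20)
N = 8208 (N = 8039 + 169 = 8208)
N + M*84 = 8208 - 20*84 = 8208 - 1680 = 6528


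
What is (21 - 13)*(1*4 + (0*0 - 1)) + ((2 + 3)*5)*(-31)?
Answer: -751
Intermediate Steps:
(21 - 13)*(1*4 + (0*0 - 1)) + ((2 + 3)*5)*(-31) = 8*(4 + (0 - 1)) + (5*5)*(-31) = 8*(4 - 1) + 25*(-31) = 8*3 - 775 = 24 - 775 = -751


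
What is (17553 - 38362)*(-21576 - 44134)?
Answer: 1367359390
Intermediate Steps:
(17553 - 38362)*(-21576 - 44134) = -20809*(-65710) = 1367359390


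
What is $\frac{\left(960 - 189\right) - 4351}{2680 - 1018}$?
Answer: $- \frac{1790}{831} \approx -2.154$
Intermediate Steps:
$\frac{\left(960 - 189\right) - 4351}{2680 - 1018} = \frac{771 - 4351}{1662} = \left(-3580\right) \frac{1}{1662} = - \frac{1790}{831}$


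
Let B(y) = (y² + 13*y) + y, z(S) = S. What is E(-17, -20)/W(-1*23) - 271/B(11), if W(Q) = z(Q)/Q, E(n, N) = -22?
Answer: -6321/275 ≈ -22.985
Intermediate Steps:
W(Q) = 1 (W(Q) = Q/Q = 1)
B(y) = y² + 14*y
E(-17, -20)/W(-1*23) - 271/B(11) = -22/1 - 271*1/(11*(14 + 11)) = -22*1 - 271/(11*25) = -22 - 271/275 = -6321/275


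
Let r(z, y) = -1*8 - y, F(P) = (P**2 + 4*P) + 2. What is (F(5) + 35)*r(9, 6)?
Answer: -1148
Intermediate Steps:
F(P) = 2 + P**2 + 4*P
r(z, y) = -8 - y
(F(5) + 35)*r(9, 6) = ((2 + 5**2 + 4*5) + 35)*(-8 - 1*6) = ((2 + 25 + 20) + 35)*(-8 - 6) = (47 + 35)*(-14) = 82*(-14) = -1148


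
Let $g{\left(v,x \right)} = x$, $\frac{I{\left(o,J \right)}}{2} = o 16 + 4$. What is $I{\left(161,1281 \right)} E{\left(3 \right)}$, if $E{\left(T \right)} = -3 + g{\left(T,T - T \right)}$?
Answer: $-15480$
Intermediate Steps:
$I{\left(o,J \right)} = 8 + 32 o$ ($I{\left(o,J \right)} = 2 \left(o 16 + 4\right) = 2 \left(16 o + 4\right) = 2 \left(4 + 16 o\right) = 8 + 32 o$)
$E{\left(T \right)} = -3$ ($E{\left(T \right)} = -3 + \left(T - T\right) = -3 + 0 = -3$)
$I{\left(161,1281 \right)} E{\left(3 \right)} = \left(8 + 32 \cdot 161\right) \left(-3\right) = \left(8 + 5152\right) \left(-3\right) = 5160 \left(-3\right) = -15480$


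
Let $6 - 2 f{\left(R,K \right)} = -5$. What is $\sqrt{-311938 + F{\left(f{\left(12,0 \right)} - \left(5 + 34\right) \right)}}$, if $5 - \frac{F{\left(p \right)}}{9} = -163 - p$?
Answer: $\frac{i \sqrt{1242910}}{2} \approx 557.43 i$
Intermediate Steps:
$f{\left(R,K \right)} = \frac{11}{2}$ ($f{\left(R,K \right)} = 3 - - \frac{5}{2} = 3 + \frac{5}{2} = \frac{11}{2}$)
$F{\left(p \right)} = 1512 + 9 p$ ($F{\left(p \right)} = 45 - 9 \left(-163 - p\right) = 45 + \left(1467 + 9 p\right) = 1512 + 9 p$)
$\sqrt{-311938 + F{\left(f{\left(12,0 \right)} - \left(5 + 34\right) \right)}} = \sqrt{-311938 + \left(1512 + 9 \left(\frac{11}{2} - \left(5 + 34\right)\right)\right)} = \sqrt{-311938 + \left(1512 + 9 \left(\frac{11}{2} - 39\right)\right)} = \sqrt{-311938 + \left(1512 + 9 \left(- \frac{67}{2}\right)\right)} = \sqrt{-311938 + \left(1512 - \frac{603}{2}\right)} = \sqrt{-311938 + \frac{2421}{2}} = \sqrt{- \frac{621455}{2}} = \frac{i \sqrt{1242910}}{2}$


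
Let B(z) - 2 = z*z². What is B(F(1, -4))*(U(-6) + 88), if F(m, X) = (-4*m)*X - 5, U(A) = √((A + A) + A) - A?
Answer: 125302 + 3999*I*√2 ≈ 1.253e+5 + 5655.4*I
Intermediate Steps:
U(A) = -A + √3*√A (U(A) = √(2*A + A) - A = √(3*A) - A = √3*√A - A = -A + √3*√A)
F(m, X) = -5 - 4*X*m (F(m, X) = -4*X*m - 5 = -5 - 4*X*m)
B(z) = 2 + z³ (B(z) = 2 + z*z² = 2 + z³)
B(F(1, -4))*(U(-6) + 88) = (2 + (-5 - 4*(-4)*1)³)*((-1*(-6) + √3*√(-6)) + 88) = (2 + (-5 + 16)³)*((6 + √3*(I*√6)) + 88) = (2 + 11³)*((6 + 3*I*√2) + 88) = (2 + 1331)*(94 + 3*I*√2) = 1333*(94 + 3*I*√2) = 125302 + 3999*I*√2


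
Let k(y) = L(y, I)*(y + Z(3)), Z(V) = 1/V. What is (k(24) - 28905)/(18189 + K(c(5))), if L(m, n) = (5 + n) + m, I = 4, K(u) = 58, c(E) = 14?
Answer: -28102/18247 ≈ -1.5401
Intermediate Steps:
L(m, n) = 5 + m + n
k(y) = (9 + y)*(⅓ + y) (k(y) = (5 + y + 4)*(y + 1/3) = (9 + y)*(y + ⅓) = (9 + y)*(⅓ + y))
(k(24) - 28905)/(18189 + K(c(5))) = ((1 + 3*24)*(9 + 24)/3 - 28905)/(18189 + 58) = ((⅓)*(1 + 72)*33 - 28905)/18247 = ((⅓)*73*33 - 28905)*(1/18247) = (803 - 28905)*(1/18247) = -28102*1/18247 = -28102/18247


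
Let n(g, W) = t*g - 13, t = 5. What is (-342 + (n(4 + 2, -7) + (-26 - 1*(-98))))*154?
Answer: -38962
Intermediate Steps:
n(g, W) = -13 + 5*g (n(g, W) = 5*g - 13 = -13 + 5*g)
(-342 + (n(4 + 2, -7) + (-26 - 1*(-98))))*154 = (-342 + ((-13 + 5*(4 + 2)) + (-26 - 1*(-98))))*154 = (-342 + ((-13 + 5*6) + (-26 + 98)))*154 = (-342 + ((-13 + 30) + 72))*154 = (-342 + (17 + 72))*154 = (-342 + 89)*154 = -253*154 = -38962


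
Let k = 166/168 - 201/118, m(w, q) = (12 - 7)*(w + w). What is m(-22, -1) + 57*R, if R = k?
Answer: -430795/1652 ≈ -260.77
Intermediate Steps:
m(w, q) = 10*w (m(w, q) = 5*(2*w) = 10*w)
k = -3545/4956 (k = 166*(1/168) - 201*1/118 = 83/84 - 201/118 = -3545/4956 ≈ -0.71529)
R = -3545/4956 ≈ -0.71529
m(-22, -1) + 57*R = 10*(-22) + 57*(-3545/4956) = -220 - 67355/1652 = -430795/1652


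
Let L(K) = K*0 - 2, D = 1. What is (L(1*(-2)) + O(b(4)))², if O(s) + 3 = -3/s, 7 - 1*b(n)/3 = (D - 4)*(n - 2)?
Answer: 4356/169 ≈ 25.775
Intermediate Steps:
L(K) = -2 (L(K) = 0 - 2 = -2)
b(n) = 3 + 9*n (b(n) = 21 - 3*(1 - 4)*(n - 2) = 21 - (-9)*(-2 + n) = 21 - 3*(6 - 3*n) = 21 + (-18 + 9*n) = 3 + 9*n)
O(s) = -3 - 3/s
(L(1*(-2)) + O(b(4)))² = (-2 + (-3 - 3/(3 + 9*4)))² = (-2 + (-3 - 3/(3 + 36)))² = (-2 + (-3 - 3/39))² = (-2 + (-3 - 3*1/39))² = (-2 + (-3 - 1/13))² = (-2 - 40/13)² = (-66/13)² = 4356/169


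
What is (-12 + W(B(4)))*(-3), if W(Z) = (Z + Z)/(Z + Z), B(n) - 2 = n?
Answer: 33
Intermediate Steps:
B(n) = 2 + n
W(Z) = 1 (W(Z) = (2*Z)/((2*Z)) = (2*Z)*(1/(2*Z)) = 1)
(-12 + W(B(4)))*(-3) = (-12 + 1)*(-3) = -11*(-3) = 33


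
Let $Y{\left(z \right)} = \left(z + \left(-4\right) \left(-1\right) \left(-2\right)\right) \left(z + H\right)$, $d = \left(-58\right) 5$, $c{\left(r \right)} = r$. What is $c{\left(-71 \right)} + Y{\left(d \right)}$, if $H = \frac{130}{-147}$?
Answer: $\frac{12732043}{147} \approx 86613.0$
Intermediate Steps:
$d = -290$
$H = - \frac{130}{147}$ ($H = 130 \left(- \frac{1}{147}\right) = - \frac{130}{147} \approx -0.88435$)
$Y{\left(z \right)} = \left(-8 + z\right) \left(- \frac{130}{147} + z\right)$ ($Y{\left(z \right)} = \left(z + \left(-4\right) \left(-1\right) \left(-2\right)\right) \left(z - \frac{130}{147}\right) = \left(z + 4 \left(-2\right)\right) \left(- \frac{130}{147} + z\right) = \left(z - 8\right) \left(- \frac{130}{147} + z\right) = \left(-8 + z\right) \left(- \frac{130}{147} + z\right)$)
$c{\left(-71 \right)} + Y{\left(d \right)} = -71 + \left(\frac{1040}{147} + \left(-290\right)^{2} - - \frac{378740}{147}\right) = -71 + \left(\frac{1040}{147} + 84100 + \frac{378740}{147}\right) = -71 + \frac{12742480}{147} = \frac{12732043}{147}$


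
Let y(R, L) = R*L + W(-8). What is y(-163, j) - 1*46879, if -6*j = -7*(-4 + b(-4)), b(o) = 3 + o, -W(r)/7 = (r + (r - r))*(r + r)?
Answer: -280945/6 ≈ -46824.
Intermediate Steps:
W(r) = -14*r² (W(r) = -7*(r + (r - r))*(r + r) = -7*(r + 0)*2*r = -7*r*2*r = -14*r²)
j = -35/6 (j = -(-7)*(-4 + (3 - 4))/6 = -(-7)*(-4 - 1)/6 = -(-7)*(-5)/6 = -⅙*35 = -35/6 ≈ -5.8333)
y(R, L) = -896 + L*R (y(R, L) = R*L - 14*(-8)² = L*R - 14*64 = L*R - 896 = -896 + L*R)
y(-163, j) - 1*46879 = (-896 - 35/6*(-163)) - 1*46879 = (-896 + 5705/6) - 46879 = 329/6 - 46879 = -280945/6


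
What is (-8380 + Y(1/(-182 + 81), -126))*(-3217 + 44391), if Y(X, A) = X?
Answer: -34848891294/101 ≈ -3.4504e+8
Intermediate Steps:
(-8380 + Y(1/(-182 + 81), -126))*(-3217 + 44391) = (-8380 + 1/(-182 + 81))*(-3217 + 44391) = (-8380 + 1/(-101))*41174 = (-8380 - 1/101)*41174 = -846381/101*41174 = -34848891294/101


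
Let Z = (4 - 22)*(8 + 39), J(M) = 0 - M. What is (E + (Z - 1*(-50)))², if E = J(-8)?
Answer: 620944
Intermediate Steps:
J(M) = -M
Z = -846 (Z = -18*47 = -846)
E = 8 (E = -1*(-8) = 8)
(E + (Z - 1*(-50)))² = (8 + (-846 - 1*(-50)))² = (8 + (-846 + 50))² = (8 - 796)² = (-788)² = 620944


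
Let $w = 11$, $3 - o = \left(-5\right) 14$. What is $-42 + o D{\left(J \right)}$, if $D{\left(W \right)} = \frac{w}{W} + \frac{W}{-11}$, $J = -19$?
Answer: $\frac{8742}{209} \approx 41.828$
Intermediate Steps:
$o = 73$ ($o = 3 - \left(-5\right) 14 = 3 - -70 = 3 + 70 = 73$)
$D{\left(W \right)} = \frac{11}{W} - \frac{W}{11}$ ($D{\left(W \right)} = \frac{11}{W} + \frac{W}{-11} = \frac{11}{W} + W \left(- \frac{1}{11}\right) = \frac{11}{W} - \frac{W}{11}$)
$-42 + o D{\left(J \right)} = -42 + 73 \left(\frac{11}{-19} - - \frac{19}{11}\right) = -42 + 73 \left(11 \left(- \frac{1}{19}\right) + \frac{19}{11}\right) = -42 + 73 \left(- \frac{11}{19} + \frac{19}{11}\right) = -42 + 73 \cdot \frac{240}{209} = -42 + \frac{17520}{209} = \frac{8742}{209}$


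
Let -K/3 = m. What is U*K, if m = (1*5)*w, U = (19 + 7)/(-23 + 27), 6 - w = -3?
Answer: -1755/2 ≈ -877.50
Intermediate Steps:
w = 9 (w = 6 - 1*(-3) = 6 + 3 = 9)
U = 13/2 (U = 26/4 = 26*(¼) = 13/2 ≈ 6.5000)
m = 45 (m = (1*5)*9 = 5*9 = 45)
K = -135 (K = -3*45 = -135)
U*K = (13/2)*(-135) = -1755/2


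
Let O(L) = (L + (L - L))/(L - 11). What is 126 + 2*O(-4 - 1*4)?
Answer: 2410/19 ≈ 126.84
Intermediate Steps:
O(L) = L/(-11 + L) (O(L) = (L + 0)/(-11 + L) = L/(-11 + L))
126 + 2*O(-4 - 1*4) = 126 + 2*((-4 - 1*4)/(-11 + (-4 - 1*4))) = 126 + 2*((-4 - 4)/(-11 + (-4 - 4))) = 126 + 2*(-8/(-11 - 8)) = 126 + 2*(-8/(-19)) = 126 + 2*(-8*(-1/19)) = 126 + 2*(8/19) = 126 + 16/19 = 2410/19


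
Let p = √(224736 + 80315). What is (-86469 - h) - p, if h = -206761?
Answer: 120292 - √305051 ≈ 1.1974e+5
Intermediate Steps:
p = √305051 ≈ 552.31
(-86469 - h) - p = (-86469 - 1*(-206761)) - √305051 = (-86469 + 206761) - √305051 = 120292 - √305051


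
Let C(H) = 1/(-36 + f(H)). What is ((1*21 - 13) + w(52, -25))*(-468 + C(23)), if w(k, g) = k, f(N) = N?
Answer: -365100/13 ≈ -28085.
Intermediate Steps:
C(H) = 1/(-36 + H)
((1*21 - 13) + w(52, -25))*(-468 + C(23)) = ((1*21 - 13) + 52)*(-468 + 1/(-36 + 23)) = ((21 - 13) + 52)*(-468 + 1/(-13)) = (8 + 52)*(-468 - 1/13) = 60*(-6085/13) = -365100/13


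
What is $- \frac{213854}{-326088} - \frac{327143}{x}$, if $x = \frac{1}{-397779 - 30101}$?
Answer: $\frac{22822564364687887}{163044} \approx 1.3998 \cdot 10^{11}$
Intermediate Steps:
$x = - \frac{1}{427880}$ ($x = \frac{1}{-427880} = - \frac{1}{427880} \approx -2.3371 \cdot 10^{-6}$)
$- \frac{213854}{-326088} - \frac{327143}{x} = - \frac{213854}{-326088} - \frac{327143}{- \frac{1}{427880}} = \left(-213854\right) \left(- \frac{1}{326088}\right) - -139977946840 = \frac{106927}{163044} + 139977946840 = \frac{22822564364687887}{163044}$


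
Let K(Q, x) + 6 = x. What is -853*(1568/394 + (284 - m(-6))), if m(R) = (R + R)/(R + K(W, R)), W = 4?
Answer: -144841106/591 ≈ -2.4508e+5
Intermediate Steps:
K(Q, x) = -6 + x
m(R) = 2*R/(-6 + 2*R) (m(R) = (R + R)/(R + (-6 + R)) = (2*R)/(-6 + 2*R) = 2*R/(-6 + 2*R))
-853*(1568/394 + (284 - m(-6))) = -853*(1568/394 + (284 - (-6)/(-3 - 6))) = -853*(1568*(1/394) + (284 - (-6)/(-9))) = -853*(784/197 + (284 - (-6)*(-1)/9)) = -853*(784/197 + (284 - 1*⅔)) = -853*(784/197 + (284 - ⅔)) = -853*(784/197 + 850/3) = -853*169802/591 = -144841106/591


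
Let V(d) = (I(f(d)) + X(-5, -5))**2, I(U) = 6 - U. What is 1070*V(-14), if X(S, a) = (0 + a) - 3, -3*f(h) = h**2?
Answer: 38627000/9 ≈ 4.2919e+6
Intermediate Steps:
f(h) = -h**2/3
X(S, a) = -3 + a (X(S, a) = a - 3 = -3 + a)
V(d) = (-2 + d**2/3)**2 (V(d) = ((6 - (-1)*d**2/3) + (-3 - 5))**2 = ((6 + d**2/3) - 8)**2 = (-2 + d**2/3)**2)
1070*V(-14) = 1070*((-6 + (-14)**2)**2/9) = 1070*((-6 + 196)**2/9) = 1070*((1/9)*190**2) = 1070*((1/9)*36100) = 1070*(36100/9) = 38627000/9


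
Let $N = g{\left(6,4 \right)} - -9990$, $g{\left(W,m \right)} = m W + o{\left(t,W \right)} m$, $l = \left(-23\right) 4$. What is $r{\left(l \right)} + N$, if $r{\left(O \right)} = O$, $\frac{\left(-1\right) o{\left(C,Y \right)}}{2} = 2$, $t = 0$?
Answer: $9906$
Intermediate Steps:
$o{\left(C,Y \right)} = -4$ ($o{\left(C,Y \right)} = \left(-2\right) 2 = -4$)
$l = -92$
$g{\left(W,m \right)} = - 4 m + W m$ ($g{\left(W,m \right)} = m W - 4 m = W m - 4 m = - 4 m + W m$)
$N = 9998$ ($N = 4 \left(-4 + 6\right) - -9990 = 4 \cdot 2 + 9990 = 8 + 9990 = 9998$)
$r{\left(l \right)} + N = -92 + 9998 = 9906$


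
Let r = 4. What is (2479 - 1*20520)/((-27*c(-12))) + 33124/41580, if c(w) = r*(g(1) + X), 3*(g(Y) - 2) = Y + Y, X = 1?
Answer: 275347/5940 ≈ 46.355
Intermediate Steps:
g(Y) = 2 + 2*Y/3 (g(Y) = 2 + (Y + Y)/3 = 2 + (2*Y)/3 = 2 + 2*Y/3)
c(w) = 44/3 (c(w) = 4*((2 + (⅔)*1) + 1) = 4*((2 + ⅔) + 1) = 4*(8/3 + 1) = 4*(11/3) = 44/3)
(2479 - 1*20520)/((-27*c(-12))) + 33124/41580 = (2479 - 1*20520)/((-27*44/3)) + 33124/41580 = (2479 - 20520)/(-396) + 33124*(1/41580) = -18041*(-1/396) + 1183/1485 = 18041/396 + 1183/1485 = 275347/5940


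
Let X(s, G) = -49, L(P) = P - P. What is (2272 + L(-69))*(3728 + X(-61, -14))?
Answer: 8358688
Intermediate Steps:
L(P) = 0
(2272 + L(-69))*(3728 + X(-61, -14)) = (2272 + 0)*(3728 - 49) = 2272*3679 = 8358688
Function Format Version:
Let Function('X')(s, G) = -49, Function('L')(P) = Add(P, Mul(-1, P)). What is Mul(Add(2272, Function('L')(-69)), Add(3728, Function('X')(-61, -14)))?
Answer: 8358688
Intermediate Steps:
Function('L')(P) = 0
Mul(Add(2272, Function('L')(-69)), Add(3728, Function('X')(-61, -14))) = Mul(Add(2272, 0), Add(3728, -49)) = Mul(2272, 3679) = 8358688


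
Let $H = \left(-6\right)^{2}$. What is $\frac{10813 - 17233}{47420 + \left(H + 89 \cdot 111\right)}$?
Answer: $- \frac{1284}{11467} \approx -0.11197$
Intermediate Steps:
$H = 36$
$\frac{10813 - 17233}{47420 + \left(H + 89 \cdot 111\right)} = \frac{10813 - 17233}{47420 + \left(36 + 89 \cdot 111\right)} = - \frac{6420}{47420 + \left(36 + 9879\right)} = - \frac{6420}{47420 + 9915} = - \frac{6420}{57335} = \left(-6420\right) \frac{1}{57335} = - \frac{1284}{11467}$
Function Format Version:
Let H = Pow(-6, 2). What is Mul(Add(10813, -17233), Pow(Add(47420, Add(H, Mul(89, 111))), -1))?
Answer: Rational(-1284, 11467) ≈ -0.11197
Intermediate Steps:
H = 36
Mul(Add(10813, -17233), Pow(Add(47420, Add(H, Mul(89, 111))), -1)) = Mul(Add(10813, -17233), Pow(Add(47420, Add(36, Mul(89, 111))), -1)) = Mul(-6420, Pow(Add(47420, Add(36, 9879)), -1)) = Mul(-6420, Pow(Add(47420, 9915), -1)) = Mul(-6420, Pow(57335, -1)) = Mul(-6420, Rational(1, 57335)) = Rational(-1284, 11467)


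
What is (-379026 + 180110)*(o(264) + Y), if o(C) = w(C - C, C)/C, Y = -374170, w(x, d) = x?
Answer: 74428399720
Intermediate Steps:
o(C) = 0 (o(C) = (C - C)/C = 0/C = 0)
(-379026 + 180110)*(o(264) + Y) = (-379026 + 180110)*(0 - 374170) = -198916*(-374170) = 74428399720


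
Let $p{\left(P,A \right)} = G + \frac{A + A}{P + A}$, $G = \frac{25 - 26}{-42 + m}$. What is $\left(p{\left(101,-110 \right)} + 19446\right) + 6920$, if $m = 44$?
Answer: $\frac{475019}{18} \approx 26390.0$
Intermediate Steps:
$G = - \frac{1}{2}$ ($G = \frac{25 - 26}{-42 + 44} = - \frac{1}{2} \approx -0.5$)
$p{\left(P,A \right)} = - \frac{1}{2} + \frac{2 A}{A + P}$ ($p{\left(P,A \right)} = - \frac{1}{2} + \frac{A + A}{P + A} = - \frac{1}{2} + \frac{2 A}{A + P}$)
$\left(p{\left(101,-110 \right)} + 19446\right) + 6920 = \left(\frac{\left(-1\right) 101 + 3 \left(-110\right)}{2 \left(-110 + 101\right)} + 19446\right) + 6920 = \left(\frac{-101 - 330}{2 \left(-9\right)} + 19446\right) + 6920 = \left(\frac{1}{2} \left(- \frac{1}{9}\right) \left(-431\right) + 19446\right) + 6920 = \left(\frac{431}{18} + 19446\right) + 6920 = \frac{350459}{18} + 6920 = \frac{475019}{18}$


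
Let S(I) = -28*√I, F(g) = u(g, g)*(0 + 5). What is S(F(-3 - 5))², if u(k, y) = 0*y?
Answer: 0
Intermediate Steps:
u(k, y) = 0
F(g) = 0 (F(g) = 0*(0 + 5) = 0*5 = 0)
S(F(-3 - 5))² = (-28*√0)² = (-28*0)² = 0² = 0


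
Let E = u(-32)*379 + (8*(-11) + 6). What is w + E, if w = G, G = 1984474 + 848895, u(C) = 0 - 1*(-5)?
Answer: 2835182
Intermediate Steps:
u(C) = 5 (u(C) = 0 + 5 = 5)
E = 1813 (E = 5*379 + (8*(-11) + 6) = 1895 + (-88 + 6) = 1895 - 82 = 1813)
G = 2833369
w = 2833369
w + E = 2833369 + 1813 = 2835182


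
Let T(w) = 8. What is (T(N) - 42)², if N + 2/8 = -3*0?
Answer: 1156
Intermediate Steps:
N = -¼ (N = -¼ - 3*0 = -¼ + 0 = -¼ ≈ -0.25000)
(T(N) - 42)² = (8 - 42)² = (-34)² = 1156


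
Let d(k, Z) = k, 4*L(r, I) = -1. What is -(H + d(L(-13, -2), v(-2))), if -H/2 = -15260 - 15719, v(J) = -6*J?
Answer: -247831/4 ≈ -61958.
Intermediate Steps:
L(r, I) = -1/4 (L(r, I) = (1/4)*(-1) = -1/4)
H = 61958 (H = -2*(-15260 - 15719) = -2*(-30979) = 61958)
-(H + d(L(-13, -2), v(-2))) = -(61958 - 1/4) = -1*247831/4 = -247831/4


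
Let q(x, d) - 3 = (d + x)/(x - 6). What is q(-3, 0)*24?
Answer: 80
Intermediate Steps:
q(x, d) = 3 + (d + x)/(-6 + x) (q(x, d) = 3 + (d + x)/(x - 6) = 3 + (d + x)/(-6 + x))
q(-3, 0)*24 = ((-18 + 0 + 4*(-3))/(-6 - 3))*24 = ((-18 + 0 - 12)/(-9))*24 = -⅑*(-30)*24 = (10/3)*24 = 80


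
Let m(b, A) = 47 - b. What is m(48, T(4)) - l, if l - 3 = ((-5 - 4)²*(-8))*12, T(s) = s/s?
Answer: 7772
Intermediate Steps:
T(s) = 1
l = -7773 (l = 3 + ((-5 - 4)²*(-8))*12 = 3 + ((-9)²*(-8))*12 = 3 + (81*(-8))*12 = 3 - 648*12 = 3 - 7776 = -7773)
m(48, T(4)) - l = (47 - 1*48) - 1*(-7773) = (47 - 48) + 7773 = -1 + 7773 = 7772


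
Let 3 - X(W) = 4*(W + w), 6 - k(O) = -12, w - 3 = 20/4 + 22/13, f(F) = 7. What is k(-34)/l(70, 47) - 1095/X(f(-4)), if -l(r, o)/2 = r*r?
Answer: 69744039/4062100 ≈ 17.169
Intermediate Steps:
l(r, o) = -2*r² (l(r, o) = -2*r*r = -2*r²)
w = 126/13 (w = 3 + (20/4 + 22/13) = 3 + (20*(¼) + 22*(1/13)) = 3 + (5 + 22/13) = 3 + 87/13 = 126/13 ≈ 9.6923)
k(O) = 18 (k(O) = 6 - 1*(-12) = 6 + 12 = 18)
X(W) = -465/13 - 4*W (X(W) = 3 - 4*(W + 126/13) = 3 - 4*(126/13 + W) = 3 - (504/13 + 4*W) = 3 + (-504/13 - 4*W) = -465/13 - 4*W)
k(-34)/l(70, 47) - 1095/X(f(-4)) = 18/((-2*70²)) - 1095/(-465/13 - 4*7) = 18/((-2*4900)) - 1095/(-465/13 - 28) = 18/(-9800) - 1095/(-829/13) = 18*(-1/9800) - 1095*(-13/829) = -9/4900 + 14235/829 = 69744039/4062100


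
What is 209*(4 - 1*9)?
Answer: -1045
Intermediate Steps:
209*(4 - 1*9) = 209*(4 - 9) = 209*(-5) = -1045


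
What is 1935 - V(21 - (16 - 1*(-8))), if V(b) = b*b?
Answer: 1926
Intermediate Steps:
V(b) = b²
1935 - V(21 - (16 - 1*(-8))) = 1935 - (21 - (16 - 1*(-8)))² = 1935 - (21 - (16 + 8))² = 1935 - (21 - 1*24)² = 1935 - (21 - 24)² = 1935 - 1*(-3)² = 1935 - 1*9 = 1935 - 9 = 1926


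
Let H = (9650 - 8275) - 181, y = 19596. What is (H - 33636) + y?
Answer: -12846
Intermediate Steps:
H = 1194 (H = 1375 - 181 = 1194)
(H - 33636) + y = (1194 - 33636) + 19596 = -32442 + 19596 = -12846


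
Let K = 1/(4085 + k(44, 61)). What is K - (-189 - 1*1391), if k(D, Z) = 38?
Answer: 6514341/4123 ≈ 1580.0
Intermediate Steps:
K = 1/4123 (K = 1/(4085 + 38) = 1/4123 ≈ 0.00024254)
K - (-189 - 1*1391) = 1/4123 - (-189 - 1*1391) = 1/4123 - (-189 - 1391) = 1/4123 - 1*(-1580) = 1/4123 + 1580 = 6514341/4123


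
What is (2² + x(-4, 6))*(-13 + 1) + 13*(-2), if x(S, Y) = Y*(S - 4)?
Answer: 502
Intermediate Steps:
x(S, Y) = Y*(-4 + S)
(2² + x(-4, 6))*(-13 + 1) + 13*(-2) = (2² + 6*(-4 - 4))*(-13 + 1) + 13*(-2) = (4 + 6*(-8))*(-12) - 26 = (4 - 48)*(-12) - 26 = -44*(-12) - 26 = 528 - 26 = 502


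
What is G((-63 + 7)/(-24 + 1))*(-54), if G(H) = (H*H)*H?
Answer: -9483264/12167 ≈ -779.42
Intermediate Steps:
G(H) = H³ (G(H) = H²*H = H³)
G((-63 + 7)/(-24 + 1))*(-54) = ((-63 + 7)/(-24 + 1))³*(-54) = (-56/(-23))³*(-54) = (-56*(-1/23))³*(-54) = (56/23)³*(-54) = (175616/12167)*(-54) = -9483264/12167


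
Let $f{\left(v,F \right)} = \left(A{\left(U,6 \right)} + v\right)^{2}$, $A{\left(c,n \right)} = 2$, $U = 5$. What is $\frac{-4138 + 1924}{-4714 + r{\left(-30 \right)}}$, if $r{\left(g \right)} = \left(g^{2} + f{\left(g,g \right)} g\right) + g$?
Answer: $\frac{1107}{13682} \approx 0.080909$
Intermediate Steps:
$f{\left(v,F \right)} = \left(2 + v\right)^{2}$
$r{\left(g \right)} = g + g^{2} + g \left(2 + g\right)^{2}$ ($r{\left(g \right)} = \left(g^{2} + \left(2 + g\right)^{2} g\right) + g = \left(g^{2} + g \left(2 + g\right)^{2}\right) + g = g + g^{2} + g \left(2 + g\right)^{2}$)
$\frac{-4138 + 1924}{-4714 + r{\left(-30 \right)}} = \frac{-4138 + 1924}{-4714 - 30 \left(1 - 30 + \left(2 - 30\right)^{2}\right)} = - \frac{2214}{-4714 - 30 \left(1 - 30 + \left(-28\right)^{2}\right)} = - \frac{2214}{-4714 - 30 \left(1 - 30 + 784\right)} = - \frac{2214}{-4714 - 22650} = - \frac{2214}{-27364} = \left(-2214\right) \left(- \frac{1}{27364}\right) = \frac{1107}{13682}$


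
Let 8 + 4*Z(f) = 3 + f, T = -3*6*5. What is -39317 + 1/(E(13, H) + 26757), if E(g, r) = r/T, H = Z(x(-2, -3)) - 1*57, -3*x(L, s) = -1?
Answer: -568096404353/14449129 ≈ -39317.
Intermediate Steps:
x(L, s) = 1/3 (x(L, s) = -1/3*(-1) = 1/3)
T = -90 (T = -18*5 = -90)
Z(f) = -5/4 + f/4 (Z(f) = -2 + (3 + f)/4 = -2 + (3/4 + f/4) = -5/4 + f/4)
H = -349/6 (H = (-5/4 + (1/4)*(1/3)) - 1*57 = (-5/4 + 1/12) - 57 = -7/6 - 57 = -349/6 ≈ -58.167)
E(g, r) = -r/90 (E(g, r) = r/(-90) = r*(-1/90) = -r/90)
-39317 + 1/(E(13, H) + 26757) = -39317 + 1/(-1/90*(-349/6) + 26757) = -39317 + 1/(349/540 + 26757) = -39317 + 1/(14449129/540) = -39317 + 540/14449129 = -568096404353/14449129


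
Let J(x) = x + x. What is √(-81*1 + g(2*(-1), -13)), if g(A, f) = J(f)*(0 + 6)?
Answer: I*√237 ≈ 15.395*I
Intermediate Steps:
J(x) = 2*x
g(A, f) = 12*f (g(A, f) = (2*f)*(0 + 6) = (2*f)*6 = 12*f)
√(-81*1 + g(2*(-1), -13)) = √(-81*1 + 12*(-13)) = √(-81 - 156) = √(-237) = I*√237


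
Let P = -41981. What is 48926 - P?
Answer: 90907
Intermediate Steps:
48926 - P = 48926 - 1*(-41981) = 48926 + 41981 = 90907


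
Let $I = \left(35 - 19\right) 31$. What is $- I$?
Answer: $-496$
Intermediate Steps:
$I = 496$ ($I = 16 \cdot 31 = 496$)
$- I = \left(-1\right) 496 = -496$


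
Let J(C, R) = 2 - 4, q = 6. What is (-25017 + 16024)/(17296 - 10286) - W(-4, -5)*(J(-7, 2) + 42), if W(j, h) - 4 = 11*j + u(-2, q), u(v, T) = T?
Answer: 9524607/7010 ≈ 1358.7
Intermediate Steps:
J(C, R) = -2
W(j, h) = 10 + 11*j (W(j, h) = 4 + (11*j + 6) = 4 + (6 + 11*j) = 10 + 11*j)
(-25017 + 16024)/(17296 - 10286) - W(-4, -5)*(J(-7, 2) + 42) = (-25017 + 16024)/(17296 - 10286) - (10 + 11*(-4))*(-2 + 42) = -8993/7010 - (10 - 44)*40 = -8993*1/7010 - (-34)*40 = -8993/7010 - 1*(-1360) = -8993/7010 + 1360 = 9524607/7010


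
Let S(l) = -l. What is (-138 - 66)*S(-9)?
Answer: -1836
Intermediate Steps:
(-138 - 66)*S(-9) = (-138 - 66)*(-1*(-9)) = -204*9 = -1836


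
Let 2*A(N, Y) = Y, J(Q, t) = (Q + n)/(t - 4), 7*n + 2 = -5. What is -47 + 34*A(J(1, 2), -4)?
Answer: -115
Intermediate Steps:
n = -1 (n = -2/7 + (⅐)*(-5) = -2/7 - 5/7 = -1)
J(Q, t) = (-1 + Q)/(-4 + t) (J(Q, t) = (Q - 1)/(t - 4) = (-1 + Q)/(-4 + t))
A(N, Y) = Y/2
-47 + 34*A(J(1, 2), -4) = -47 + 34*((½)*(-4)) = -47 + 34*(-2) = -47 - 68 = -115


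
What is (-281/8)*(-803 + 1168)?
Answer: -102565/8 ≈ -12821.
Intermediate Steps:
(-281/8)*(-803 + 1168) = -281*⅛*365 = -281/8*365 = -102565/8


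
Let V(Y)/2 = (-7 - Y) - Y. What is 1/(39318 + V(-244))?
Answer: 1/40280 ≈ 2.4826e-5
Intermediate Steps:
V(Y) = -14 - 4*Y (V(Y) = 2*((-7 - Y) - Y) = 2*(-7 - 2*Y) = -14 - 4*Y)
1/(39318 + V(-244)) = 1/(39318 + (-14 - 4*(-244))) = 1/(39318 + (-14 + 976)) = 1/(39318 + 962) = 1/40280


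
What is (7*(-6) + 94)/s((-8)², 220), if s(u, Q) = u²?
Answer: 13/1024 ≈ 0.012695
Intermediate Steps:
(7*(-6) + 94)/s((-8)², 220) = (7*(-6) + 94)/(((-8)²)²) = (-42 + 94)/(64²) = 52/4096 = 52*(1/4096) = 13/1024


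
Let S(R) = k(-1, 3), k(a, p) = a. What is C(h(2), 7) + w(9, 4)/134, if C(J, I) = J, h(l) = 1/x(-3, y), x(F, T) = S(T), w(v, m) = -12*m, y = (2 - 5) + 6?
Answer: -91/67 ≈ -1.3582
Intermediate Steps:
y = 3 (y = -3 + 6 = 3)
S(R) = -1
x(F, T) = -1
h(l) = -1 (h(l) = 1/(-1) = -1)
C(h(2), 7) + w(9, 4)/134 = -1 + (-12*4)/134 = -1 + (1/134)*(-48) = -1 - 24/67 = -91/67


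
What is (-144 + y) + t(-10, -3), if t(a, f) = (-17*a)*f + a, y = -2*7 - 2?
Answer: -680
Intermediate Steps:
y = -16 (y = -14 - 2 = -16)
t(a, f) = a - 17*a*f (t(a, f) = -17*a*f + a = a - 17*a*f)
(-144 + y) + t(-10, -3) = (-144 - 16) - 10*(1 - 17*(-3)) = -160 - 10*(1 + 51) = -160 - 10*52 = -160 - 520 = -680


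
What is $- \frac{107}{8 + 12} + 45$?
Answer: $\frac{793}{20} \approx 39.65$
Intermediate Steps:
$- \frac{107}{8 + 12} + 45 = - \frac{107}{20} + 45 = \frac{793}{20}$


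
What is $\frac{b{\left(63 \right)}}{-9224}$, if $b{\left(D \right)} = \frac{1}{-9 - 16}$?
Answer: $\frac{1}{230600} \approx 4.3365 \cdot 10^{-6}$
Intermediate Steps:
$b{\left(D \right)} = - \frac{1}{25}$ ($b{\left(D \right)} = \frac{1}{-25} = - \frac{1}{25}$)
$\frac{b{\left(63 \right)}}{-9224} = - \frac{1}{25 \left(-9224\right)} = \left(- \frac{1}{25}\right) \left(- \frac{1}{9224}\right) = \frac{1}{230600}$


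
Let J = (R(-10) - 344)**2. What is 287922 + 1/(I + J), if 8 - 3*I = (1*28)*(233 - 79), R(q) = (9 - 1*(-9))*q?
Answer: 235930196931/819424 ≈ 2.8792e+5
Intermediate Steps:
R(q) = 18*q (R(q) = (9 + 9)*q = 18*q)
J = 274576 (J = (18*(-10) - 344)**2 = (-180 - 344)**2 = (-524)**2 = 274576)
I = -4304/3 (I = 8/3 - 1*28*(233 - 79)/3 = 8/3 - 28*154/3 = 8/3 - 1/3*4312 = 8/3 - 4312/3 = -4304/3 ≈ -1434.7)
287922 + 1/(I + J) = 287922 + 1/(-4304/3 + 274576) = 287922 + 1/(819424/3) = 287922 + 3/819424 = 235930196931/819424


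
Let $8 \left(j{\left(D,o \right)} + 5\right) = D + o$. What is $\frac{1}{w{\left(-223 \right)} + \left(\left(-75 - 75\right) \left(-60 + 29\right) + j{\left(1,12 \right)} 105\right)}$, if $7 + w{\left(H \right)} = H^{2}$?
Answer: $\frac{8}{432141} \approx 1.8512 \cdot 10^{-5}$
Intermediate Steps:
$j{\left(D,o \right)} = -5 + \frac{D}{8} + \frac{o}{8}$ ($j{\left(D,o \right)} = -5 + \frac{D + o}{8} = -5 + \left(\frac{D}{8} + \frac{o}{8}\right) = -5 + \frac{D}{8} + \frac{o}{8}$)
$w{\left(H \right)} = -7 + H^{2}$
$\frac{1}{w{\left(-223 \right)} + \left(\left(-75 - 75\right) \left(-60 + 29\right) + j{\left(1,12 \right)} 105\right)} = \frac{1}{\left(-7 + \left(-223\right)^{2}\right) + \left(\left(-75 - 75\right) \left(-60 + 29\right) + \left(-5 + \frac{1}{8} \cdot 1 + \frac{1}{8} \cdot 12\right) 105\right)} = \frac{1}{\left(-7 + 49729\right) + \left(\left(-150\right) \left(-31\right) + \left(-5 + \frac{1}{8} + \frac{3}{2}\right) 105\right)} = \frac{1}{49722 + \left(4650 - \frac{2835}{8}\right)} = \frac{1}{49722 + \frac{34365}{8}} = \frac{1}{\frac{432141}{8}} = \frac{8}{432141}$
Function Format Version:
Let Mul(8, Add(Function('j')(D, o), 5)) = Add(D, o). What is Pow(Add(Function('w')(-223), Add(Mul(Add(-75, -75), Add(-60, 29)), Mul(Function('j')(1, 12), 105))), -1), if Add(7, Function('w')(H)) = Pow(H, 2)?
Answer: Rational(8, 432141) ≈ 1.8512e-5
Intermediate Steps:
Function('j')(D, o) = Add(-5, Mul(Rational(1, 8), D), Mul(Rational(1, 8), o)) (Function('j')(D, o) = Add(-5, Mul(Rational(1, 8), Add(D, o))) = Add(-5, Add(Mul(Rational(1, 8), D), Mul(Rational(1, 8), o))) = Add(-5, Mul(Rational(1, 8), D), Mul(Rational(1, 8), o)))
Function('w')(H) = Add(-7, Pow(H, 2))
Pow(Add(Function('w')(-223), Add(Mul(Add(-75, -75), Add(-60, 29)), Mul(Function('j')(1, 12), 105))), -1) = Pow(Add(Add(-7, Pow(-223, 2)), Add(Mul(Add(-75, -75), Add(-60, 29)), Mul(Add(-5, Mul(Rational(1, 8), 1), Mul(Rational(1, 8), 12)), 105))), -1) = Pow(Add(Add(-7, 49729), Add(Mul(-150, -31), Mul(Add(-5, Rational(1, 8), Rational(3, 2)), 105))), -1) = Pow(Add(49722, Add(4650, Mul(Rational(-27, 8), 105))), -1) = Pow(Add(49722, Add(4650, Rational(-2835, 8))), -1) = Pow(Add(49722, Rational(34365, 8)), -1) = Pow(Rational(432141, 8), -1) = Rational(8, 432141)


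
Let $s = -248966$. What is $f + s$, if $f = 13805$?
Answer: $-235161$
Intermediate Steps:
$f + s = 13805 - 248966 = -235161$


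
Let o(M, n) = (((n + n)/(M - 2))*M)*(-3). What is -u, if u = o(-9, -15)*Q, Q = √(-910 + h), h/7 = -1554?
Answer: -1620*I*√2947/11 ≈ -7994.9*I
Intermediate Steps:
h = -10878 (h = 7*(-1554) = -10878)
o(M, n) = -6*M*n/(-2 + M) (o(M, n) = (((2*n)/(-2 + M))*M)*(-3) = ((2*n/(-2 + M))*M)*(-3) = (2*M*n/(-2 + M))*(-3) = -6*M*n/(-2 + M))
Q = 2*I*√2947 (Q = √(-910 - 10878) = √(-11788) = 2*I*√2947 ≈ 108.57*I)
u = 1620*I*√2947/11 (u = (-6*(-9)*(-15)/(-2 - 9))*(2*I*√2947) = (-6*(-9)*(-15)/(-11))*(2*I*√2947) = (-6*(-9)*(-15)*(-1/11))*(2*I*√2947) = 810*(2*I*√2947)/11 = 1620*I*√2947/11 ≈ 7994.9*I)
-u = -1620*I*√2947/11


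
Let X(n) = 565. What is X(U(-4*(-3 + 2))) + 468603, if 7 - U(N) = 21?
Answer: 469168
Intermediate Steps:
U(N) = -14 (U(N) = 7 - 1*21 = 7 - 21 = -14)
X(U(-4*(-3 + 2))) + 468603 = 565 + 468603 = 469168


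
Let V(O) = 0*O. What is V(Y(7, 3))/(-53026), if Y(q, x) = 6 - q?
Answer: 0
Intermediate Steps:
V(O) = 0
V(Y(7, 3))/(-53026) = 0/(-53026) = 0*(-1/53026) = 0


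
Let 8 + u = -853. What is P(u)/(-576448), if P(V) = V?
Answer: 861/576448 ≈ 0.0014936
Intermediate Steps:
u = -861 (u = -8 - 853 = -861)
P(u)/(-576448) = -861/(-576448) = -861*(-1/576448) = 861/576448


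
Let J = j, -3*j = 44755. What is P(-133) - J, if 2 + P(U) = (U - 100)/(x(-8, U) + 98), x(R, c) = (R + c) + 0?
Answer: 1924906/129 ≈ 14922.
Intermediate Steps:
x(R, c) = R + c
j = -44755/3 (j = -1/3*44755 = -44755/3 ≈ -14918.)
P(U) = -2 + (-100 + U)/(90 + U) (P(U) = -2 + (U - 100)/((-8 + U) + 98) = -2 + (-100 + U)/(90 + U))
J = -44755/3 ≈ -14918.
P(-133) - J = (-280 - 1*(-133))/(90 - 133) - 1*(-44755/3) = (-280 + 133)/(-43) + 44755/3 = -1/43*(-147) + 44755/3 = 147/43 + 44755/3 = 1924906/129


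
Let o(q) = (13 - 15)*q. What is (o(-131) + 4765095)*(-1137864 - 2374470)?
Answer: -16737525413238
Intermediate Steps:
o(q) = -2*q
(o(-131) + 4765095)*(-1137864 - 2374470) = (-2*(-131) + 4765095)*(-1137864 - 2374470) = (262 + 4765095)*(-3512334) = 4765357*(-3512334) = -16737525413238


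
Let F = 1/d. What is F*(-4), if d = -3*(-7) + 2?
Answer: -4/23 ≈ -0.17391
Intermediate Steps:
d = 23 (d = 21 + 2 = 23)
F = 1/23 ≈ 0.043478
F*(-4) = (1/23)*(-4) = -4/23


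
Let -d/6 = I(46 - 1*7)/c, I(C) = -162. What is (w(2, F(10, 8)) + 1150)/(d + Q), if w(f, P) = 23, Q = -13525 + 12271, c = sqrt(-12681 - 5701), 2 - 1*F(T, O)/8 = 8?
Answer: -751079329/802970386 + 31671*I*sqrt(18382)/802970386 ≈ -0.93538 + 0.0053476*I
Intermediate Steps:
F(T, O) = -48 (F(T, O) = 16 - 8*8 = 16 - 64 = -48)
c = I*sqrt(18382) (c = sqrt(-18382) = I*sqrt(18382) ≈ 135.58*I)
Q = -1254
d = -486*I*sqrt(18382)/9191 (d = -(-972)/(I*sqrt(18382)) = -(-972)*(-I*sqrt(18382)/18382) = -486*I*sqrt(18382)/9191 ≈ -7.1692*I)
(w(2, F(10, 8)) + 1150)/(d + Q) = (23 + 1150)/(-486*I*sqrt(18382)/9191 - 1254) = 1173/(-1254 - 486*I*sqrt(18382)/9191)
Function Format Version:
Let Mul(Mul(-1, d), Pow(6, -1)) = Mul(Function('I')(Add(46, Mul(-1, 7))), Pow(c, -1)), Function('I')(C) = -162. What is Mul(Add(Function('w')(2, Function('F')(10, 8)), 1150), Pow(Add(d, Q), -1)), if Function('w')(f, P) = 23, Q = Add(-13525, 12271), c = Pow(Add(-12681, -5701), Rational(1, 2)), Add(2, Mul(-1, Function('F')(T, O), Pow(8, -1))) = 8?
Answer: Add(Rational(-751079329, 802970386), Mul(Rational(31671, 802970386), I, Pow(18382, Rational(1, 2)))) ≈ Add(-0.93538, Mul(0.0053476, I))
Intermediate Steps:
Function('F')(T, O) = -48 (Function('F')(T, O) = Add(16, Mul(-8, 8)) = Add(16, -64) = -48)
c = Mul(I, Pow(18382, Rational(1, 2))) (c = Pow(-18382, Rational(1, 2)) = Mul(I, Pow(18382, Rational(1, 2))) ≈ Mul(135.58, I))
Q = -1254
d = Mul(Rational(-486, 9191), I, Pow(18382, Rational(1, 2))) (d = Mul(-6, Mul(-162, Pow(Mul(I, Pow(18382, Rational(1, 2))), -1))) = Mul(-6, Mul(-162, Mul(Rational(-1, 18382), I, Pow(18382, Rational(1, 2))))) = Mul(-6, Mul(Rational(81, 9191), I, Pow(18382, Rational(1, 2)))) = Mul(Rational(-486, 9191), I, Pow(18382, Rational(1, 2))) ≈ Mul(-7.1692, I))
Mul(Add(Function('w')(2, Function('F')(10, 8)), 1150), Pow(Add(d, Q), -1)) = Mul(Add(23, 1150), Pow(Add(Mul(Rational(-486, 9191), I, Pow(18382, Rational(1, 2))), -1254), -1)) = Mul(1173, Pow(Add(-1254, Mul(Rational(-486, 9191), I, Pow(18382, Rational(1, 2)))), -1))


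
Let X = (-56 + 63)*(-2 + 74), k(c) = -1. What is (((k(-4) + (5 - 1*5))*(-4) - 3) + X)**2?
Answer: 255025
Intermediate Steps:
X = 504 (X = 7*72 = 504)
(((k(-4) + (5 - 1*5))*(-4) - 3) + X)**2 = (((-1 + (5 - 1*5))*(-4) - 3) + 504)**2 = (((-1 + (5 - 5))*(-4) - 3) + 504)**2 = (((-1 + 0)*(-4) - 3) + 504)**2 = ((-1*(-4) - 3) + 504)**2 = ((4 - 3) + 504)**2 = (1 + 504)**2 = 505**2 = 255025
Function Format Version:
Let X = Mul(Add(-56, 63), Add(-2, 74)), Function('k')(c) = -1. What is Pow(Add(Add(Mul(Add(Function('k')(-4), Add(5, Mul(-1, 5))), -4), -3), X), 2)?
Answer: 255025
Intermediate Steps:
X = 504 (X = Mul(7, 72) = 504)
Pow(Add(Add(Mul(Add(Function('k')(-4), Add(5, Mul(-1, 5))), -4), -3), X), 2) = Pow(Add(Add(Mul(Add(-1, Add(5, Mul(-1, 5))), -4), -3), 504), 2) = Pow(Add(Add(Mul(Add(-1, Add(5, -5)), -4), -3), 504), 2) = Pow(Add(Add(Mul(Add(-1, 0), -4), -3), 504), 2) = Pow(Add(Add(Mul(-1, -4), -3), 504), 2) = Pow(Add(Add(4, -3), 504), 2) = Pow(Add(1, 504), 2) = Pow(505, 2) = 255025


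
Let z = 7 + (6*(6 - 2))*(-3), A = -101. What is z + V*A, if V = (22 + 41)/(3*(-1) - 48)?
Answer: 1016/17 ≈ 59.765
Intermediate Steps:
z = -65 (z = 7 + (6*4)*(-3) = 7 + 24*(-3) = 7 - 72 = -65)
V = -21/17 (V = 63/(-3 - 48) = 63/(-51) = 63*(-1/51) = -21/17 ≈ -1.2353)
z + V*A = -65 - 21/17*(-101) = -65 + 2121/17 = 1016/17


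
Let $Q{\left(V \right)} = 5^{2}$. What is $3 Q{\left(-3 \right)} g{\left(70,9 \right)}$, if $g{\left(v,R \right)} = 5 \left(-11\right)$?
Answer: $-4125$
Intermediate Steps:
$Q{\left(V \right)} = 25$
$g{\left(v,R \right)} = -55$
$3 Q{\left(-3 \right)} g{\left(70,9 \right)} = 3 \cdot 25 \left(-55\right) = 75 \left(-55\right) = -4125$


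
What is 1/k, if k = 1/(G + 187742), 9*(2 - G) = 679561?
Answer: 1010135/9 ≈ 1.1224e+5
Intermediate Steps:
G = -679543/9 (G = 2 - ⅑*679561 = 2 - 679561/9 = -679543/9 ≈ -75505.)
k = 9/1010135 (k = 1/(-679543/9 + 187742) = 1/(1010135/9) = 9/1010135 ≈ 8.9097e-6)
1/k = 1/(9/1010135) = 1010135/9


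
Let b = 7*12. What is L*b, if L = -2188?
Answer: -183792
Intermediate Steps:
b = 84
L*b = -2188*84 = -183792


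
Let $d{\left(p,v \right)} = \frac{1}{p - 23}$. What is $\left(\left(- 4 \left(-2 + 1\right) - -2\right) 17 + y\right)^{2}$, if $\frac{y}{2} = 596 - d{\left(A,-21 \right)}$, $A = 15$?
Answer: $\frac{26801329}{16} \approx 1.6751 \cdot 10^{6}$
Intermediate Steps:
$d{\left(p,v \right)} = \frac{1}{-23 + p}$
$y = \frac{4769}{4}$ ($y = 2 \left(596 - \frac{1}{-23 + 15}\right) = 2 \left(596 - \frac{1}{-8}\right) = 2 \left(596 - - \frac{1}{8}\right) = 2 \left(596 + \frac{1}{8}\right) = 2 \cdot \frac{4769}{8} = \frac{4769}{4} \approx 1192.3$)
$\left(\left(- 4 \left(-2 + 1\right) - -2\right) 17 + y\right)^{2} = \left(\left(- 4 \left(-2 + 1\right) - -2\right) 17 + \frac{4769}{4}\right)^{2} = \left(\left(\left(-4\right) \left(-1\right) + 2\right) 17 + \frac{4769}{4}\right)^{2} = \left(\left(4 + 2\right) 17 + \frac{4769}{4}\right)^{2} = \left(6 \cdot 17 + \frac{4769}{4}\right)^{2} = \left(102 + \frac{4769}{4}\right)^{2} = \left(\frac{5177}{4}\right)^{2} = \frac{26801329}{16}$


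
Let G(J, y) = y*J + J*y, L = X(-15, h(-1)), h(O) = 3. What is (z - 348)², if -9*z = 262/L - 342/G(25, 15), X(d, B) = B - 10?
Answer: 7329749437201/62015625 ≈ 1.1819e+5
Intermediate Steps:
X(d, B) = -10 + B
L = -7 (L = -10 + 3 = -7)
G(J, y) = 2*J*y (G(J, y) = J*y + J*y = 2*J*y)
z = 33149/7875 (z = -(262/(-7) - 342/(2*25*15))/9 = -(262*(-⅐) - 342/750)/9 = -(-262/7 - 342*1/750)/9 = -(-262/7 - 57/125)/9 = -⅑*(-33149/875) = 33149/7875 ≈ 4.2094)
(z - 348)² = (33149/7875 - 348)² = (-2707351/7875)² = 7329749437201/62015625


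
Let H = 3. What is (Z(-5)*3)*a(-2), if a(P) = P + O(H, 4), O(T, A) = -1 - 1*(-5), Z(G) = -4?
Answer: -24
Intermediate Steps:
O(T, A) = 4 (O(T, A) = -1 + 5 = 4)
a(P) = 4 + P (a(P) = P + 4 = 4 + P)
(Z(-5)*3)*a(-2) = (-4*3)*(4 - 2) = -12*2 = -24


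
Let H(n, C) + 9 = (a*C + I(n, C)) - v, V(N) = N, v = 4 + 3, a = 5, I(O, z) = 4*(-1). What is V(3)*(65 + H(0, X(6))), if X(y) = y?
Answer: 225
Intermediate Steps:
I(O, z) = -4
v = 7
H(n, C) = -20 + 5*C (H(n, C) = -9 + ((5*C - 4) - 1*7) = -9 + ((-4 + 5*C) - 7) = -9 + (-11 + 5*C) = -20 + 5*C)
V(3)*(65 + H(0, X(6))) = 3*(65 + (-20 + 5*6)) = 3*(65 + (-20 + 30)) = 3*(65 + 10) = 3*75 = 225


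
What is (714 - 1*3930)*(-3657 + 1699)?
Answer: 6296928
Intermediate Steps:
(714 - 1*3930)*(-3657 + 1699) = (714 - 3930)*(-1958) = -3216*(-1958) = 6296928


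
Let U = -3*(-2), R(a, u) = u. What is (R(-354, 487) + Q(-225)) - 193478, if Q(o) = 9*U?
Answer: -192937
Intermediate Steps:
U = 6
Q(o) = 54 (Q(o) = 9*6 = 54)
(R(-354, 487) + Q(-225)) - 193478 = (487 + 54) - 193478 = 541 - 193478 = -192937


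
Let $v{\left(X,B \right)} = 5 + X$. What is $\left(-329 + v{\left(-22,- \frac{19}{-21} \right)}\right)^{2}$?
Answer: $119716$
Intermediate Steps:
$\left(-329 + v{\left(-22,- \frac{19}{-21} \right)}\right)^{2} = \left(-329 + \left(5 - 22\right)\right)^{2} = \left(-329 - 17\right)^{2} = \left(-346\right)^{2} = 119716$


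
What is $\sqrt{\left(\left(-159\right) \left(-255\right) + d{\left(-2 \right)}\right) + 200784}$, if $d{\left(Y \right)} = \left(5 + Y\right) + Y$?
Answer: $\sqrt{241330} \approx 491.25$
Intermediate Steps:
$d{\left(Y \right)} = 5 + 2 Y$
$\sqrt{\left(\left(-159\right) \left(-255\right) + d{\left(-2 \right)}\right) + 200784} = \sqrt{\left(\left(-159\right) \left(-255\right) + \left(5 + 2 \left(-2\right)\right)\right) + 200784} = \sqrt{\left(40545 + \left(5 - 4\right)\right) + 200784} = \sqrt{\left(40545 + 1\right) + 200784} = \sqrt{40546 + 200784} = \sqrt{241330}$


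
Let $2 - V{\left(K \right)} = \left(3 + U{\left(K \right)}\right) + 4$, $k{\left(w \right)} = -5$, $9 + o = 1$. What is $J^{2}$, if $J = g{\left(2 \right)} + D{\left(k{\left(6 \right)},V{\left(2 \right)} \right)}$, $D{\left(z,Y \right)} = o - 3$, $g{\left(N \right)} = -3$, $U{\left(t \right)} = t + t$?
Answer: $196$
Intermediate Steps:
$o = -8$ ($o = -9 + 1 = -8$)
$U{\left(t \right)} = 2 t$
$V{\left(K \right)} = -5 - 2 K$ ($V{\left(K \right)} = 2 - \left(\left(3 + 2 K\right) + 4\right) = 2 - \left(7 + 2 K\right) = -5 - 2 K$)
$D{\left(z,Y \right)} = -11$ ($D{\left(z,Y \right)} = -8 - 3 = -11$)
$J = -14$ ($J = -3 - 11 = -14$)
$J^{2} = \left(-14\right)^{2} = 196$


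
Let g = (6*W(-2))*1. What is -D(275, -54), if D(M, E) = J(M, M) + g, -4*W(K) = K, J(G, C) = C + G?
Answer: -553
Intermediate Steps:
W(K) = -K/4
g = 3 (g = (6*(-1/4*(-2)))*1 = (6*(1/2))*1 = 3*1 = 3)
D(M, E) = 3 + 2*M (D(M, E) = (M + M) + 3 = 2*M + 3 = 3 + 2*M)
-D(275, -54) = -(3 + 2*275) = -(3 + 550) = -1*553 = -553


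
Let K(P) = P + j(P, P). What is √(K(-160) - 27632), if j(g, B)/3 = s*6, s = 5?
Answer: 27*I*√38 ≈ 166.44*I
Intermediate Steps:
j(g, B) = 90 (j(g, B) = 3*(5*6) = 3*30 = 90)
K(P) = 90 + P (K(P) = P + 90 = 90 + P)
√(K(-160) - 27632) = √((90 - 160) - 27632) = √(-70 - 27632) = √(-27702) = 27*I*√38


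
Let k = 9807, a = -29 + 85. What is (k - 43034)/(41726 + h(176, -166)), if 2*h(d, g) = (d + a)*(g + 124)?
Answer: -33227/36854 ≈ -0.90158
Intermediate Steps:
a = 56
h(d, g) = (56 + d)*(124 + g)/2 (h(d, g) = ((d + 56)*(g + 124))/2 = ((56 + d)*(124 + g))/2 = (56 + d)*(124 + g)/2)
(k - 43034)/(41726 + h(176, -166)) = (9807 - 43034)/(41726 + (3472 + 28*(-166) + 62*176 + (1/2)*176*(-166))) = -33227/(41726 + (3472 - 4648 + 10912 - 14608)) = -33227/(41726 - 4872) = -33227/36854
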